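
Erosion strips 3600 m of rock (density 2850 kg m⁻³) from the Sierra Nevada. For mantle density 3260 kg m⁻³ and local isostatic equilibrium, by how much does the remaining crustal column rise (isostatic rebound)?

Unloading: uplift u = e ρ_c/ρ_m = 3600 m × 2850/3260 = 3150 m.

3150 m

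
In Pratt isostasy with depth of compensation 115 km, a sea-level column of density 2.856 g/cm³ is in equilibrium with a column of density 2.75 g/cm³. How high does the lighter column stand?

ρ_ref D = ρ (D + h) → h = D (ρ_ref − ρ)/ρ.
h = 115 km × (2.856 − 2.75)/2.75 = 4.43 km.

4.43 km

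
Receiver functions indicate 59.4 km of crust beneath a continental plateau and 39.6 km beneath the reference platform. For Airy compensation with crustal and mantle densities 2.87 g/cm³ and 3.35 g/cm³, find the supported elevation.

2.84 km

Excess crust Δ = 59.4 km − 39.6 km = 19.8 km, split between elevation h and root r with h + r = Δ.
Airy balance ρ_c h = (ρ_m − ρ_c) r gives r = h ρ_c/(ρ_m − ρ_c), so h (1 + ρ_c/(ρ_m − ρ_c)) = Δ, i.e. h = Δ (ρ_m − ρ_c)/ρ_m.
h = 19.8 km × 0.48/3.35 = 2.84 km.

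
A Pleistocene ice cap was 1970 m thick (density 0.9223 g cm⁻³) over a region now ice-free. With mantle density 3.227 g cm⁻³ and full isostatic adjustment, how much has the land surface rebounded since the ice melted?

Removing the load lets mantle flow back in; uplift u satisfies ρ_ice t = ρ_m u.
u = t ρ_ice/ρ_m = 1970 m × 0.9223/3.227 = 563 m.

563 m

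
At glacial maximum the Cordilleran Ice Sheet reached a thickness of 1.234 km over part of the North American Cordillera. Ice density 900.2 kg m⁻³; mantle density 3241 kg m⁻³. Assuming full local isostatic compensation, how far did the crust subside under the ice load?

0.343 km

Balancing pressure at the compensation depth: the ice load ρ_ice t is balanced by mantle displaced below, ρ_m s.
s = t ρ_ice / ρ_m = 1.234 km × 900.2/3241 = 0.343 km.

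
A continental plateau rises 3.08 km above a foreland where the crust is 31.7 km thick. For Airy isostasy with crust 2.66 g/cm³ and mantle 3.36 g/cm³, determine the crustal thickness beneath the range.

46.5 km

Root depth r = h ρ_c / (ρ_m − ρ_c) = 3.08 km × 2.66 / 0.7 = 11.7 km.
Total thickness = T + h + r = 31.7 km + 3.08 km + 11.7 km = 46.5 km.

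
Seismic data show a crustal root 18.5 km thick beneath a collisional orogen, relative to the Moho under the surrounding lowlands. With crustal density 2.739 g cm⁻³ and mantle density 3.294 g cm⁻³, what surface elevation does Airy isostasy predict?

Equating mass per unit area of the two columns: ρ_c h = (ρ_m − ρ_c) r.
h = r (ρ_m − ρ_c) / ρ_c = 18.5 km × (3.294 − 2.739) / 2.739 = 3.75 km.

3.75 km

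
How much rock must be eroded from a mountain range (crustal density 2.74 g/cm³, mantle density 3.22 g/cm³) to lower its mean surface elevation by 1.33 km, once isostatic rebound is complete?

8.92 km

Net drop Δ = e − u = e − e ρ_c/ρ_m = e (ρ_m − ρ_c)/ρ_m.
e = Δ ρ_m/(ρ_m − ρ_c) = 1.33 km × 3.22/0.48 = 8.92 km.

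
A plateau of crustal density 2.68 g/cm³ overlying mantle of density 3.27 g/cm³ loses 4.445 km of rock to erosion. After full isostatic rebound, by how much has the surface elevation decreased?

Rebound u = e ρ_c/ρ_m = 4.445 km × 2.68/3.27 = 3.643 km.
Net surface drop = e − u = 4.445 km − 3.643 km = e (ρ_m − ρ_c)/ρ_m = 0.802 km.

0.802 km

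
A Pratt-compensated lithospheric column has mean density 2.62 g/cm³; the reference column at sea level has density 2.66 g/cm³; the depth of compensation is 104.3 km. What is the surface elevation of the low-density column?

ρ_ref D = ρ (D + h) → h = D (ρ_ref − ρ)/ρ.
h = 104.3 km × (2.66 − 2.62)/2.62 = 1.59 km.

1.59 km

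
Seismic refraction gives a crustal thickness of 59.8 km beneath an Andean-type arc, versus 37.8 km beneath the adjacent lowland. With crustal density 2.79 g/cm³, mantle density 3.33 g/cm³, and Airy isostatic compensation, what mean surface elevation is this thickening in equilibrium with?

Excess crust Δ = 59.8 km − 37.8 km = 22 km, split between elevation h and root r with h + r = Δ.
Airy balance ρ_c h = (ρ_m − ρ_c) r gives r = h ρ_c/(ρ_m − ρ_c), so h (1 + ρ_c/(ρ_m − ρ_c)) = Δ, i.e. h = Δ (ρ_m − ρ_c)/ρ_m.
h = 22 km × 0.54/3.33 = 3.57 km.

3.57 km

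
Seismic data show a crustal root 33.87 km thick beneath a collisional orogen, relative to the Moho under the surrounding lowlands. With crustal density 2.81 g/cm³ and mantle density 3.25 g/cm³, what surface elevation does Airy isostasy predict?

5.3 km

In Airy isostatic equilibrium: ρ_c h = (ρ_m − ρ_c) r.
h = r (ρ_m − ρ_c) / ρ_c = 33.87 km × (3.25 − 2.81) / 2.81 = 5.3 km.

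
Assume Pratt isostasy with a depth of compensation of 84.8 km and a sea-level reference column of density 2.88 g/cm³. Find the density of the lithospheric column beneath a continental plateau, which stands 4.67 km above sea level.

2.73 g/cm³

Pratt balance: ρ_ref D = ρ (D + h).
ρ = ρ_ref D/(D + h) = 2.88 × 84.8 km/(84.8 km + 4.67 km) = 2.73 g/cm³.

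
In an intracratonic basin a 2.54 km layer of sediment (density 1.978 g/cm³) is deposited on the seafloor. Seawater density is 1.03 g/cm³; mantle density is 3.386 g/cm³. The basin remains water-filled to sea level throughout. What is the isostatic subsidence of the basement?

1.02 km

Submarine loading: the sediment displaces seawater, and the subsidence is in turn flooded, so s (ρ_m − ρ_w) = t (ρ_sed − ρ_w).
s = 2.54 km × (1.978 − 1.03) / (3.386 − 1.03) = 1.02 km.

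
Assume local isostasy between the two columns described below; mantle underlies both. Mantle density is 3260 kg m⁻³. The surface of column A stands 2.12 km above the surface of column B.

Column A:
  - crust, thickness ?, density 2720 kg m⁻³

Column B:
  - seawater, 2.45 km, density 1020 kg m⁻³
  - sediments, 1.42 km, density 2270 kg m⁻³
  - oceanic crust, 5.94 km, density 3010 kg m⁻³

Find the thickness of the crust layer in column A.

28.3 km

Take the compensation level at the base of the deeper column (depth z_c below the surface of column A) and equate Σ ρ_i t_i down to z_c; mantle fills any gap and the z_c terms cancel.
Column A: x×2720 + (z_c − 0 − x)×3260
Column B: 2.12×0 + 2.45×1020 + 1.42×2270 + 5.94×3010 + (z_c − 2.12 − 9.81)×3260
The z_c×3260 term appears on both sides and cancels. Collect the known terms of each column as K = Σ(ρt)_known − 3260 × (depth of known layers): K_A = 0 − 3260×0 = 0; K_B = 23601.8 − 3260×(2.12 + 9.81) = −15290.
Balance: K_A − x×(3260 − 2720) = K_B, so x = (K_A − K_B)/(3260 − 2720) = 15290/540 = 28.3 km.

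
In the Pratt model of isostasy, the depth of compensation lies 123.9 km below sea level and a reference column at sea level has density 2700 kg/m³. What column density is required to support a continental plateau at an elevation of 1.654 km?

Pratt balance: ρ_ref D = ρ (D + h).
ρ = ρ_ref D/(D + h) = 2700 × 123.9 km/(123.9 km + 1.654 km) = 2660 kg/m³.

2660 kg/m³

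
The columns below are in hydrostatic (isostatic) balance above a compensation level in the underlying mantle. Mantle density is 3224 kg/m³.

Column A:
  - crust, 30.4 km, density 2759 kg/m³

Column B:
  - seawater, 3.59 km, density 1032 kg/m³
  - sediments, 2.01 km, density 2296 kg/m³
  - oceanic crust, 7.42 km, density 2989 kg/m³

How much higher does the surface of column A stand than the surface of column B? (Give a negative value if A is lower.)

0.824 km

For any compensation level in the mantle, the mantle terms cancel and isostasy reduces to e = (Σt_A − Σt_B) − (Σ(ρt)_A − Σ(ρt)_B) / ρ_m.
Σt_A = 30.4 km; Σt_B = 13.02 km; Σ(ρt)_A = 83873.6; Σ(ρt)_B = 30498.22 (in km·kg/m³).
e = (30.4 − 13.02) − (83873.6 − 30498.22) / 3224 = 0.824 km.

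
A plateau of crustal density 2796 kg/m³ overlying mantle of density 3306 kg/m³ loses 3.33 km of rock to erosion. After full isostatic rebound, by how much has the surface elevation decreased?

Rebound u = e ρ_c/ρ_m = 3.33 km × 2796/3306 = 2.816 km.
Net surface drop = e − u = 3.33 km − 2.816 km = e (ρ_m − ρ_c)/ρ_m = 0.514 km.

0.514 km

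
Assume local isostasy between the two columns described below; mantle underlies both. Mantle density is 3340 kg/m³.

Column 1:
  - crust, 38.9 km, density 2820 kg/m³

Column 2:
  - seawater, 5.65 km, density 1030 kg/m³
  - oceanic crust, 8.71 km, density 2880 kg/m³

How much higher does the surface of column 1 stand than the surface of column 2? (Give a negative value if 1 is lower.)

For any compensation level in the mantle, the mantle terms cancel and isostasy reduces to e = (Σt_1 − Σt_2) − (Σ(ρt)_1 − Σ(ρt)_2) / ρ_m.
Σt_1 = 38.9 km; Σt_2 = 14.36 km; Σ(ρt)_1 = 109698; Σ(ρt)_2 = 30904.3 (in km·kg/m³).
e = (38.9 − 14.36) − (109698 − 30904.3) / 3340 = 0.949 km.

0.949 km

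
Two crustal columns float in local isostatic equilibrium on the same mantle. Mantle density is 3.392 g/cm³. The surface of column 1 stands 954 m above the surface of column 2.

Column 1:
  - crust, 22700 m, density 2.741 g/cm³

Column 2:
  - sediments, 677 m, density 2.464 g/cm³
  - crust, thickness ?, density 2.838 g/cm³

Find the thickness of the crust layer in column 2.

Take the compensation level at the base of the deeper column (depth z_c below the surface of column 1) and equate Σ ρ_i t_i down to z_c; mantle fills any gap and the z_c terms cancel.
Column 1: 22700×2.741 + (z_c − 22700)×3.392
Column 2: 954×0 + 677×2.464 + x×2.838 + (z_c − 954 − 677 − x)×3.392
The z_c×3.392 term appears on both sides and cancels. Collect the known terms of each column as K = Σ(ρt)_known − 3.392 × (depth of known layers): K_1 = 62220.7 − 3.392×22700 = −14777.7; K_2 = 1668.128 − 3.392×(954 + 677) = −3864.224.
Balance: K_1 = K_2 − x×(3.392 − 2.838), so x = (K_2 − K_1)/(3.392 − 2.838) = 10913.5/0.554 = 19700 m.

19700 m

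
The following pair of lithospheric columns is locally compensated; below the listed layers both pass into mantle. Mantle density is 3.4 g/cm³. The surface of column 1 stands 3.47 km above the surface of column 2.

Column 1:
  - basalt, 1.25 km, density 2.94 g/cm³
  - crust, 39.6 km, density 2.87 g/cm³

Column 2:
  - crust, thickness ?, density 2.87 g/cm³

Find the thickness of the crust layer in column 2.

Take the compensation level at the base of the deeper column (depth z_c below the surface of column 1) and equate Σ ρ_i t_i down to z_c; mantle fills any gap and the z_c terms cancel.
Column 1: 1.25×2.94 + 39.6×2.87 + (z_c − 40.85)×3.4
Column 2: 3.47×0 + x×2.87 + (z_c − 3.47 − 0 − x)×3.4
The z_c×3.4 term appears on both sides and cancels. Collect the known terms of each column as K = Σ(ρt)_known − 3.4 × (depth of known layers): K_1 = 117.327 − 3.4×40.85 = −21.563; K_2 = 0 − 3.4×(3.47 + 0) = −11.798.
Balance: K_1 = K_2 − x×(3.4 − 2.87), so x = (K_2 − K_1)/(3.4 − 2.87) = 9.765/0.53 = 18.4 km.

18.4 km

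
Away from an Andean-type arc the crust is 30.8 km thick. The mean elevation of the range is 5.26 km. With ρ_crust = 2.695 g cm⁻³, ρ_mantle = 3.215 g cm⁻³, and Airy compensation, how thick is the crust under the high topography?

63.3 km

Root depth r = h ρ_c / (ρ_m − ρ_c) = 5.26 km × 2.695 / 0.52 = 27.26 km.
Total thickness = T + h + r = 30.8 km + 5.26 km + 27.26 km = 63.3 km.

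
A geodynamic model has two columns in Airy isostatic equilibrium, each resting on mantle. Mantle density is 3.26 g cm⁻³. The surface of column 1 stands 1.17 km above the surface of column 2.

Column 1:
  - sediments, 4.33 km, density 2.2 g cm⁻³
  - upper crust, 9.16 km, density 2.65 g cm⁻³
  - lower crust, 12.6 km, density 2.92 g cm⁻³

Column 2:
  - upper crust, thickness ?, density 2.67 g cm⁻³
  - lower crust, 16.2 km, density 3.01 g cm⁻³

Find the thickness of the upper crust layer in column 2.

Take the compensation level at the base of the deeper column (depth z_c below the surface of column 1) and equate Σ ρ_i t_i down to z_c; mantle fills any gap and the z_c terms cancel.
Column 1: 4.33×2.2 + 9.16×2.65 + 12.6×2.92 + (z_c − 26.09)×3.26
Column 2: 1.17×0 + x×2.67 + 16.2×3.01 + (z_c − 1.17 − 16.2 − x)×3.26
The z_c×3.26 term appears on both sides and cancels. Collect the known terms of each column as K = Σ(ρt)_known − 3.26 × (depth of known layers): K_1 = 70.592 − 3.26×26.09 = −14.4614; K_2 = 48.762 − 3.26×(1.17 + 16.2) = −7.8642.
Balance: K_1 = K_2 − x×(3.26 − 2.67), so x = (K_2 − K_1)/(3.26 − 2.67) = 6.5972/0.59 = 11.2 km.

11.2 km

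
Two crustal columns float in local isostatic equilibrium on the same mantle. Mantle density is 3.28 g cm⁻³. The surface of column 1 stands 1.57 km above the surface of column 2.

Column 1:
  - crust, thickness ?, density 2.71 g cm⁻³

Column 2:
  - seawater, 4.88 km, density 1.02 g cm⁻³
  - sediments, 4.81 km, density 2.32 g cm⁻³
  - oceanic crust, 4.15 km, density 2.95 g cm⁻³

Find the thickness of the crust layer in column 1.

Take the compensation level at the base of the deeper column (depth z_c below the surface of column 1) and equate Σ ρ_i t_i down to z_c; mantle fills any gap and the z_c terms cancel.
Column 1: x×2.71 + (z_c − 0 − x)×3.28
Column 2: 1.57×0 + 4.88×1.02 + 4.81×2.32 + 4.15×2.95 + (z_c − 1.57 − 13.84)×3.28
The z_c×3.28 term appears on both sides and cancels. Collect the known terms of each column as K = Σ(ρt)_known − 3.28 × (depth of known layers): K_1 = 0 − 3.28×0 = 0; K_2 = 28.3793 − 3.28×(1.57 + 13.84) = −22.1655.
Balance: K_1 − x×(3.28 − 2.71) = K_2, so x = (K_1 − K_2)/(3.28 − 2.71) = 22.1655/0.57 = 38.9 km.

38.9 km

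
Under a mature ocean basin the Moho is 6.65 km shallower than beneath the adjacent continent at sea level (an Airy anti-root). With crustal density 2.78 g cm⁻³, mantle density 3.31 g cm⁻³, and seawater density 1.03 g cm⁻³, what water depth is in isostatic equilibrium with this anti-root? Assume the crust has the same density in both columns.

2.01 km

Replacing a thickness d of crust by seawater at the top must be balanced by replacing crust with mantle at the base: d (ρ_c − ρ_w) = a (ρ_m − ρ_c).
d = a (ρ_m − ρ_c)/(ρ_c − ρ_w) = 6.65 km × 0.53/1.75 = 2.01 km.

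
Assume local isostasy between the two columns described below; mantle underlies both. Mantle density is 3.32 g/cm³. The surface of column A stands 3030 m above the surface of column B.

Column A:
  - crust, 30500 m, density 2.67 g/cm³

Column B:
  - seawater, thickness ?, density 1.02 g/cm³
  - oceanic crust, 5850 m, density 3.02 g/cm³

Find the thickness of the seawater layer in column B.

Take the compensation level at the base of the deeper column (depth z_c below the surface of column A) and equate Σ ρ_i t_i down to z_c; mantle fills any gap and the z_c terms cancel.
Column A: 30500×2.67 + (z_c − 30500)×3.32
Column B: 3030×0 + x×1.02 + 5850×3.02 + (z_c − 3030 − 5850 − x)×3.32
The z_c×3.32 term appears on both sides and cancels. Collect the known terms of each column as K = Σ(ρt)_known − 3.32 × (depth of known layers): K_A = 81435 − 3.32×30500 = −19825; K_B = 17667 − 3.32×(3030 + 5850) = −11814.6.
Balance: K_A = K_B − x×(3.32 − 1.02), so x = (K_B − K_A)/(3.32 − 1.02) = 8010.4/2.3 = 3480 m.

3480 m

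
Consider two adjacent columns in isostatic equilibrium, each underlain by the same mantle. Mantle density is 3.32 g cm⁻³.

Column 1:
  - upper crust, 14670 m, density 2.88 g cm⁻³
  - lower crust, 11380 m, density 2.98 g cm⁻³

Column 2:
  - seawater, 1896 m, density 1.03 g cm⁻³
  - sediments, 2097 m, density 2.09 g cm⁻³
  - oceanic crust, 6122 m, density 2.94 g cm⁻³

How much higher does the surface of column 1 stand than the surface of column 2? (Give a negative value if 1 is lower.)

324 m

For any compensation level in the mantle, the mantle terms cancel and isostasy reduces to e = (Σt_1 − Σt_2) − (Σ(ρt)_1 − Σ(ρt)_2) / ρ_m.
Σt_1 = 26050 m; Σt_2 = 10115 m; Σ(ρt)_1 = 76162; Σ(ρt)_2 = 24334.29 (in m·g cm⁻³).
e = (26050 − 10115) − (76162 − 24334.29) / 3.32 = 324 m.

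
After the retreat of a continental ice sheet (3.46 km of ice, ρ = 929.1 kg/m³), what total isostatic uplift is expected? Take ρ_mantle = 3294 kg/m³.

Removing the load lets mantle flow back in; uplift u satisfies ρ_ice t = ρ_m u.
u = t ρ_ice/ρ_m = 3.46 km × 929.1/3294 = 0.976 km.

0.976 km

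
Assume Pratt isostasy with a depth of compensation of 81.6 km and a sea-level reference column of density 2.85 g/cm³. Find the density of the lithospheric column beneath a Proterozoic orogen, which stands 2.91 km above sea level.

Pratt balance: ρ_ref D = ρ (D + h).
ρ = ρ_ref D/(D + h) = 2.85 × 81.6 km/(81.6 km + 2.91 km) = 2.75 g/cm³.

2.75 g/cm³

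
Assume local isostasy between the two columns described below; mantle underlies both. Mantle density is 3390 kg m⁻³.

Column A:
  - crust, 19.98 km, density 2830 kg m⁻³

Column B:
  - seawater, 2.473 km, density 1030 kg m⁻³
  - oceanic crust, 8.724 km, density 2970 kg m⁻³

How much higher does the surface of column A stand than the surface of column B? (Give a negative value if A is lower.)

For any compensation level in the mantle, the mantle terms cancel and isostasy reduces to e = (Σt_A − Σt_B) − (Σ(ρt)_A − Σ(ρt)_B) / ρ_m.
Σt_A = 19.98 km; Σt_B = 11.197 km; Σ(ρt)_A = 56543.4; Σ(ρt)_B = 28457.47 (in km·kg m⁻³).
e = (19.98 − 11.197) − (56543.4 − 28457.47) / 3390 = 0.498 km.

0.498 km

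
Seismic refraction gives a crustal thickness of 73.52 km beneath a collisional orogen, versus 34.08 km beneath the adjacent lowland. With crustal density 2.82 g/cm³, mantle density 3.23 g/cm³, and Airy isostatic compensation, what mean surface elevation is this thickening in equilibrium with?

Excess crust Δ = 73.52 km − 34.08 km = 39.44 km, split between elevation h and root r with h + r = Δ.
Airy balance ρ_c h = (ρ_m − ρ_c) r gives r = h ρ_c/(ρ_m − ρ_c), so h (1 + ρ_c/(ρ_m − ρ_c)) = Δ, i.e. h = Δ (ρ_m − ρ_c)/ρ_m.
h = 39.44 km × 0.41/3.23 = 5.01 km.

5.01 km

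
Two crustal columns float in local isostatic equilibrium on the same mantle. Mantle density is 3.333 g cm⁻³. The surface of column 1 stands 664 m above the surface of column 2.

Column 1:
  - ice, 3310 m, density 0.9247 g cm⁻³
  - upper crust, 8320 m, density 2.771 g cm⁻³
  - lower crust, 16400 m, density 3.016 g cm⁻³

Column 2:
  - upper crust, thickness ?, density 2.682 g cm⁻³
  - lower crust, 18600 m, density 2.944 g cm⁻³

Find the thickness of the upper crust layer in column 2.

Take the compensation level at the base of the deeper column (depth z_c below the surface of column 1) and equate Σ ρ_i t_i down to z_c; mantle fills any gap and the z_c terms cancel.
Column 1: 3310×0.9247 + 8320×2.771 + 16400×3.016 + (z_c − 28030)×3.333
Column 2: 664×0 + x×2.682 + 18600×2.944 + (z_c − 664 − 18600 − x)×3.333
The z_c×3.333 term appears on both sides and cancels. Collect the known terms of each column as K = Σ(ρt)_known − 3.333 × (depth of known layers): K_1 = 75577.877 − 3.333×28030 = −17846.113; K_2 = 54758.4 − 3.333×(664 + 18600) = −9448.512.
Balance: K_1 = K_2 − x×(3.333 − 2.682), so x = (K_2 − K_1)/(3.333 − 2.682) = 8397.6/0.651 = 12900 m.

12900 m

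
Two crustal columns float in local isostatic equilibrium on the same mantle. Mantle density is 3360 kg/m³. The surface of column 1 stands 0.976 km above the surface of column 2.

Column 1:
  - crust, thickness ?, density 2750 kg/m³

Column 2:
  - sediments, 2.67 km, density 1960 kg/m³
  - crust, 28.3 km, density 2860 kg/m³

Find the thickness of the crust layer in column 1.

34.7 km

Take the compensation level at the base of the deeper column (depth z_c below the surface of column 1) and equate Σ ρ_i t_i down to z_c; mantle fills any gap and the z_c terms cancel.
Column 1: x×2750 + (z_c − 0 − x)×3360
Column 2: 0.976×0 + 2.67×1960 + 28.3×2860 + (z_c − 0.976 − 30.97)×3360
The z_c×3360 term appears on both sides and cancels. Collect the known terms of each column as K = Σ(ρt)_known − 3360 × (depth of known layers): K_1 = 0 − 3360×0 = 0; K_2 = 86171.2 − 3360×(0.976 + 30.97) = −21167.36.
Balance: K_1 − x×(3360 − 2750) = K_2, so x = (K_1 − K_2)/(3360 − 2750) = 21167.4/610 = 34.7 km.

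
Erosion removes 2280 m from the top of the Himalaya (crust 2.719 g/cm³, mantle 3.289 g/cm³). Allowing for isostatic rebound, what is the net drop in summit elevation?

Rebound u = e ρ_c/ρ_m = 2280 m × 2.719/3.289 = 1885 m.
Net surface drop = e − u = 2280 m − 1885 m = e (ρ_m − ρ_c)/ρ_m = 395 m.

395 m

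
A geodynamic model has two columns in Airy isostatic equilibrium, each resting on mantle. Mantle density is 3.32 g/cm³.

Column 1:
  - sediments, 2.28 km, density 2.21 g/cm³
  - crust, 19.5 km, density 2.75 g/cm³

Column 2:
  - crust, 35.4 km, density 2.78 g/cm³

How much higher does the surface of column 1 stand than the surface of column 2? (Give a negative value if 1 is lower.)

For any compensation level in the mantle, the mantle terms cancel and isostasy reduces to e = (Σt_1 − Σt_2) − (Σ(ρt)_1 − Σ(ρt)_2) / ρ_m.
Σt_1 = 21.78 km; Σt_2 = 35.4 km; Σ(ρt)_1 = 58.6638; Σ(ρt)_2 = 98.412 (in km·g/cm³).
e = (21.78 − 35.4) − (58.6638 − 98.412) / 3.32 = −1.65 km.

−1.65 km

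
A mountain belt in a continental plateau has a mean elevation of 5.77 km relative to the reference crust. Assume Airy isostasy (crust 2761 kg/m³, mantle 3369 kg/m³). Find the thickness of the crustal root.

Balancing pressure at the compensation depth: the weight of the topography is balanced by the buoyancy of the root, ρ_c h = (ρ_m − ρ_c) r.
r = h · ρ_c / (ρ_m − ρ_c) = 5.77 km × 2761 / (3369 − 2761) = 26.2 km.

26.2 km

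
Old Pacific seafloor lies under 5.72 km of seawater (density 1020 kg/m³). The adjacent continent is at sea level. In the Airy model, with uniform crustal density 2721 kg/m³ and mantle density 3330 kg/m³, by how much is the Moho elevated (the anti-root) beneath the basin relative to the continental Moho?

Isostatic balance requires: replacing crust with seawater at the top is compensated by replacing crust with mantle at the base: d (ρ_c − ρ_w) = a (ρ_m − ρ_c).
a = d (ρ_c − ρ_w)/(ρ_m − ρ_c) = 5.72 km × 1701/609 = 16 km.

16 km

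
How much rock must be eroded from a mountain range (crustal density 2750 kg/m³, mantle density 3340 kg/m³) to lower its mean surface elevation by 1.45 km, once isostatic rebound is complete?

8.21 km

Net drop Δ = e − u = e − e ρ_c/ρ_m = e (ρ_m − ρ_c)/ρ_m.
e = Δ ρ_m/(ρ_m − ρ_c) = 1.45 km × 3340/590 = 8.21 km.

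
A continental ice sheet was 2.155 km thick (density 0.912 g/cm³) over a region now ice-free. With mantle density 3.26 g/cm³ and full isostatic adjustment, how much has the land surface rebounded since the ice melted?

Removing the load lets mantle flow back in; uplift u satisfies ρ_ice t = ρ_m u.
u = t ρ_ice/ρ_m = 2.155 km × 0.912/3.26 = 0.603 km.

0.603 km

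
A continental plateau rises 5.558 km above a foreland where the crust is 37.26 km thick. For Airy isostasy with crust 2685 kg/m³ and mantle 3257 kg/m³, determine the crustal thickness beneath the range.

68.9 km

Root depth r = h ρ_c / (ρ_m − ρ_c) = 5.558 km × 2685 / 572 = 26.09 km.
Total thickness = T + h + r = 37.26 km + 5.558 km + 26.09 km = 68.9 km.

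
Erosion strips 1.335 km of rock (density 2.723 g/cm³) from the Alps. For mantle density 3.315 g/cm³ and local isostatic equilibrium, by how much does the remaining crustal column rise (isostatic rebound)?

1.1 km

Unloading: uplift u = e ρ_c/ρ_m = 1.335 km × 2.723/3.315 = 1.1 km.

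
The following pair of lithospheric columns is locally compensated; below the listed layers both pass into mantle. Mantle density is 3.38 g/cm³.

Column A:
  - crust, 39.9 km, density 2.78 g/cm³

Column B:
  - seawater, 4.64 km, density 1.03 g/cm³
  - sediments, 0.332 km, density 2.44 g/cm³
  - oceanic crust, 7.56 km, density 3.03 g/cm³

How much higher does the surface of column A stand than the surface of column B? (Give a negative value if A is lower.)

For any compensation level in the mantle, the mantle terms cancel and isostasy reduces to e = (Σt_A − Σt_B) − (Σ(ρt)_A − Σ(ρt)_B) / ρ_m.
Σt_A = 39.9 km; Σt_B = 12.532 km; Σ(ρt)_A = 110.922; Σ(ρt)_B = 28.49608 (in km·g/cm³).
e = (39.9 − 12.532) − (110.922 − 28.49608) / 3.38 = 2.98 km.

2.98 km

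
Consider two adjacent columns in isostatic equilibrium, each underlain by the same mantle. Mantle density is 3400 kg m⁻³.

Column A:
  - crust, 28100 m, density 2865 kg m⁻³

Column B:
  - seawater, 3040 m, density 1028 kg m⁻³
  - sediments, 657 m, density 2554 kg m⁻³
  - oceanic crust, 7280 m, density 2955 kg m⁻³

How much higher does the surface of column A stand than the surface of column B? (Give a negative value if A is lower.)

1180 m

For any compensation level in the mantle, the mantle terms cancel and isostasy reduces to e = (Σt_A − Σt_B) − (Σ(ρt)_A − Σ(ρt)_B) / ρ_m.
Σt_A = 28100 m; Σt_B = 10977 m; Σ(ρt)_A = 80506500; Σ(ρt)_B = 26315498 (in m·kg m⁻³).
e = (28100 − 10977) − (80506500 − 26315498) / 3400 = 1180 m.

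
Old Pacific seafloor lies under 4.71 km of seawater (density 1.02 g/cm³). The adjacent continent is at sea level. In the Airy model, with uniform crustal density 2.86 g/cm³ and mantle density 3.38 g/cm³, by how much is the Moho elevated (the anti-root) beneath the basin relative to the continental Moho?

Equating mass per unit area of the two columns: replacing crust with seawater at the top is compensated by replacing crust with mantle at the base: d (ρ_c − ρ_w) = a (ρ_m − ρ_c).
a = d (ρ_c − ρ_w)/(ρ_m − ρ_c) = 4.71 km × 1.84/0.52 = 16.7 km.

16.7 km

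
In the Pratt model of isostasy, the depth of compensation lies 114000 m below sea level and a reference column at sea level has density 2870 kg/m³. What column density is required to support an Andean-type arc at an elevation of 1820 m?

2820 kg/m³

Pratt balance: ρ_ref D = ρ (D + h).
ρ = ρ_ref D/(D + h) = 2870 × 114000 m/(114000 m + 1820 m) = 2820 kg/m³.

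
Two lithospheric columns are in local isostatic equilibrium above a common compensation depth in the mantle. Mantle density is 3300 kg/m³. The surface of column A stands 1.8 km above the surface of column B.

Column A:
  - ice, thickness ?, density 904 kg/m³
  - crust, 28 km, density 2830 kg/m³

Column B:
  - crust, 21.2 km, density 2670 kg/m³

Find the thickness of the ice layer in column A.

Take the compensation level at the base of the deeper column (depth z_c below the surface of column A) and equate Σ ρ_i t_i down to z_c; mantle fills any gap and the z_c terms cancel.
Column A: x×904 + 28×2830 + (z_c − 28 − x)×3300
Column B: 1.8×0 + 21.2×2670 + (z_c − 1.8 − 21.2)×3300
The z_c×3300 term appears on both sides and cancels. Collect the known terms of each column as K = Σ(ρt)_known − 3300 × (depth of known layers): K_A = 79240 − 3300×28 = −13160; K_B = 56604 − 3300×(1.8 + 21.2) = −19296.
Balance: K_A − x×(3300 − 904) = K_B, so x = (K_A − K_B)/(3300 − 904) = 6136/2396 = 2.56 km.

2.56 km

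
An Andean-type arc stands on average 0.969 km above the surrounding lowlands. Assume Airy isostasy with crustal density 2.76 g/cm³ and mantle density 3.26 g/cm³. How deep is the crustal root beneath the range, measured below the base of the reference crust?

Isostatic balance requires: the weight of the topography is balanced by the buoyancy of the root, ρ_c h = (ρ_m − ρ_c) r.
r = h · ρ_c / (ρ_m − ρ_c) = 0.969 km × 2.76 / (3.26 − 2.76) = 5.35 km.

5.35 km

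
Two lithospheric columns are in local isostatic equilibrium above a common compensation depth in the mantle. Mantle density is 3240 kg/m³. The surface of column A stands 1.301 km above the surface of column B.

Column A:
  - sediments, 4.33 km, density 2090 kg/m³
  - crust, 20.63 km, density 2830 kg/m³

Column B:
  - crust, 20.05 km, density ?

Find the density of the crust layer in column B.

2780 kg/m³

Take the compensation level at the base of the deeper column (depth z_c below the surface of column A) and equate Σ ρ_i t_i down to z_c; mantle fills any gap and the z_c terms cancel.
Column A: 4.33×2090 + 20.63×2830 + (z_c − 24.96)×3240
Column B: 1.301×0 + 20.05×ρ + (z_c − 1.301 − 20.05)×3240
The z_c×3240 term appears on both sides and cancels. Collect the known terms of each column as K = Σ(ρt)_known − 3240 × (depth of known layers): K_A = 67432.6 − 3240×24.96 = −13437.8; K_B = 0 − 3240×(1.301 + 20.05) = −69177.24.
Balance: K_A = K_B + 20.05×ρ, so ρ = (K_A − K_B)/20.05 = 55739.4/20.05 = 2780 kg/m³.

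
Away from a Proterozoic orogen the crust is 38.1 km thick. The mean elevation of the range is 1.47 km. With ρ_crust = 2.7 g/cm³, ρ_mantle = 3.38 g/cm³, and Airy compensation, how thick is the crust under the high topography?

Root depth r = h ρ_c / (ρ_m − ρ_c) = 1.47 km × 2.7 / 0.68 = 5.837 km.
Total thickness = T + h + r = 38.1 km + 1.47 km + 5.837 km = 45.4 km.

45.4 km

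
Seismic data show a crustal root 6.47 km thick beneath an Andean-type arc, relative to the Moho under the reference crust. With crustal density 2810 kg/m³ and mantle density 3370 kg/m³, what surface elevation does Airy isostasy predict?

1.29 km

Isostatic balance requires: ρ_c h = (ρ_m − ρ_c) r.
h = r (ρ_m − ρ_c) / ρ_c = 6.47 km × (3370 − 2810) / 2810 = 1.29 km.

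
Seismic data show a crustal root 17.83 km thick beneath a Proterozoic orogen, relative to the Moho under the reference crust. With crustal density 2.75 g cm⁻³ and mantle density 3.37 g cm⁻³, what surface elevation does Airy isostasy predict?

Isostatic balance requires: ρ_c h = (ρ_m − ρ_c) r.
h = r (ρ_m − ρ_c) / ρ_c = 17.83 km × (3.37 − 2.75) / 2.75 = 4.02 km.

4.02 km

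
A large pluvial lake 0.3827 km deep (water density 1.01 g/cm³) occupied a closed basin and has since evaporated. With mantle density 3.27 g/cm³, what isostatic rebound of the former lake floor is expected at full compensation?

0.118 km

u = d ρ_w/ρ_m = 0.3827 km × 1.01/3.27 = 0.118 km.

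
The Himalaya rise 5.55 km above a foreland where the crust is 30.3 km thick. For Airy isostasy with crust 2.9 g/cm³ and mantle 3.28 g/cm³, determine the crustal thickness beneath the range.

Root depth r = h ρ_c / (ρ_m − ρ_c) = 5.55 km × 2.9 / 0.38 = 42.36 km.
Total thickness = T + h + r = 30.3 km + 5.55 km + 42.36 km = 78.2 km.

78.2 km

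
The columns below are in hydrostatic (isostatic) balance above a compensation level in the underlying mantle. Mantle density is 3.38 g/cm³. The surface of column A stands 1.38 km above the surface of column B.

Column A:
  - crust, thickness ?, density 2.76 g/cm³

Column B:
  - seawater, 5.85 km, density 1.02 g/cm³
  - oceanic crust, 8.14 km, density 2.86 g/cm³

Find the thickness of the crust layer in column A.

36.6 km

Take the compensation level at the base of the deeper column (depth z_c below the surface of column A) and equate Σ ρ_i t_i down to z_c; mantle fills any gap and the z_c terms cancel.
Column A: x×2.76 + (z_c − 0 − x)×3.38
Column B: 1.38×0 + 5.85×1.02 + 8.14×2.86 + (z_c − 1.38 − 13.99)×3.38
The z_c×3.38 term appears on both sides and cancels. Collect the known terms of each column as K = Σ(ρt)_known − 3.38 × (depth of known layers): K_A = 0 − 3.38×0 = 0; K_B = 29.2474 − 3.38×(1.38 + 13.99) = −22.7032.
Balance: K_A − x×(3.38 − 2.76) = K_B, so x = (K_A − K_B)/(3.38 − 2.76) = 22.7032/0.62 = 36.6 km.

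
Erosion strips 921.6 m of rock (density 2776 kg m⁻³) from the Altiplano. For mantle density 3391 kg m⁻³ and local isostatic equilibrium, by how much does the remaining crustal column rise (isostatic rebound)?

754 m

Unloading: uplift u = e ρ_c/ρ_m = 921.6 m × 2776/3391 = 754 m.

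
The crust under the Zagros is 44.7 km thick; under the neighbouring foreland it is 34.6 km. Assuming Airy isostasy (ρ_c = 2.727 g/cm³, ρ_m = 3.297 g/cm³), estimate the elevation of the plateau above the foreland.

1.75 km

Excess crust Δ = 44.7 km − 34.6 km = 10.1 km, split between elevation h and root r with h + r = Δ.
Airy balance ρ_c h = (ρ_m − ρ_c) r gives r = h ρ_c/(ρ_m − ρ_c), so h (1 + ρ_c/(ρ_m − ρ_c)) = Δ, i.e. h = Δ (ρ_m − ρ_c)/ρ_m.
h = 10.1 km × 0.57/3.297 = 1.75 km.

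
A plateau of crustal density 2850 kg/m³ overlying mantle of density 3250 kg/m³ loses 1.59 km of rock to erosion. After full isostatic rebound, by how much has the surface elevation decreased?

Rebound u = e ρ_c/ρ_m = 1.59 km × 2850/3250 = 1.394 km.
Net surface drop = e − u = 1.59 km − 1.394 km = e (ρ_m − ρ_c)/ρ_m = 0.196 km.

0.196 km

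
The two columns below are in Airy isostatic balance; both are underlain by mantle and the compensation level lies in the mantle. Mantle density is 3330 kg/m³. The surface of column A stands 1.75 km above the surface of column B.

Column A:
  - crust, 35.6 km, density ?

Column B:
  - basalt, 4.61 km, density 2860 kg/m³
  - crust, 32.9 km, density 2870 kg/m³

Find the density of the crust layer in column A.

2680 kg/m³

Take the compensation level at the base of the deeper column (depth z_c below the surface of column A) and equate Σ ρ_i t_i down to z_c; mantle fills any gap and the z_c terms cancel.
Column A: 35.6×ρ + (z_c − 35.6)×3330
Column B: 1.75×0 + 4.61×2860 + 32.9×2870 + (z_c − 1.75 − 37.51)×3330
The z_c×3330 term appears on both sides and cancels. Collect the known terms of each column as K = Σ(ρt)_known − 3330 × (depth of known layers): K_A = 0 − 3330×35.6 = −118548; K_B = 107607.6 − 3330×(1.75 + 37.51) = −23128.2.
Balance: K_A + 35.6×ρ = K_B, so ρ = (K_B − K_A)/35.6 = 95419.8/35.6 = 2680 kg/m³.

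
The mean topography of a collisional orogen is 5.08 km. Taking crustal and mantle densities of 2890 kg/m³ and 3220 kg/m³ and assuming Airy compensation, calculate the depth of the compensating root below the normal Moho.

Balancing pressure at the compensation depth: the weight of the topography is balanced by the buoyancy of the root, ρ_c h = (ρ_m − ρ_c) r.
r = h · ρ_c / (ρ_m − ρ_c) = 5.08 km × 2890 / (3220 − 2890) = 44.5 km.

44.5 km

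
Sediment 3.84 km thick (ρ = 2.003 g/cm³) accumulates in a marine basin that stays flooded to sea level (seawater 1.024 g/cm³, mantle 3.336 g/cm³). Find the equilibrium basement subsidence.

Submarine loading: the sediment displaces seawater, and the subsidence is in turn flooded, so s (ρ_m − ρ_w) = t (ρ_sed − ρ_w).
s = 3.84 km × (2.003 − 1.024) / (3.336 − 1.024) = 1.63 km.

1.63 km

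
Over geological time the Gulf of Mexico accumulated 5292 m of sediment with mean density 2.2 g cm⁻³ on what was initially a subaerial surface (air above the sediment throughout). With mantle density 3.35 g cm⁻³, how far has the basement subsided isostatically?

3480 m

Subaerial load: s = t ρ_sed / ρ_m = 5292 m × 2.2/3.35 = 3480 m.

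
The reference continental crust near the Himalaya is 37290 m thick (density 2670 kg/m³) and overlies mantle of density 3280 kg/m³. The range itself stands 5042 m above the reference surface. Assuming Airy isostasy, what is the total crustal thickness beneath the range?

64400 m

Root depth r = h ρ_c / (ρ_m − ρ_c) = 5042 m × 2670 / 610 = 22070 m.
Total thickness = T + h + r = 37290 m + 5042 m + 22070 m = 64400 m.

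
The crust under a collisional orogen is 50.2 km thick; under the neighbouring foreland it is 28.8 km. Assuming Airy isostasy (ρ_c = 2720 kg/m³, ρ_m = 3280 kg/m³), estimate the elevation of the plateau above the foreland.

Excess crust Δ = 50.2 km − 28.8 km = 21.4 km, split between elevation h and root r with h + r = Δ.
Airy balance ρ_c h = (ρ_m − ρ_c) r gives r = h ρ_c/(ρ_m − ρ_c), so h (1 + ρ_c/(ρ_m − ρ_c)) = Δ, i.e. h = Δ (ρ_m − ρ_c)/ρ_m.
h = 21.4 km × 560/3280 = 3.65 km.

3.65 km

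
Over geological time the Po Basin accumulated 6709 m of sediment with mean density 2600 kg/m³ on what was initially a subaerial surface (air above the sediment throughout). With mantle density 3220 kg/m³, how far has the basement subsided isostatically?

Subaerial load: s = t ρ_sed / ρ_m = 6709 m × 2600/3220 = 5420 m.

5420 m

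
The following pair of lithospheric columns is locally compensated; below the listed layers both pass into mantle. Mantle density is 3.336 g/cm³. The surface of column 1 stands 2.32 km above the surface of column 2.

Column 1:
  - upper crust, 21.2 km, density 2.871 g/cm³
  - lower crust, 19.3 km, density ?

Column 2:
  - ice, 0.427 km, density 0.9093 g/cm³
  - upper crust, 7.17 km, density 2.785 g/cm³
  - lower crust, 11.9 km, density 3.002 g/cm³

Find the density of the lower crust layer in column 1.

2.98 g/cm³

Take the compensation level at the base of the deeper column (depth z_c below the surface of column 1) and equate Σ ρ_i t_i down to z_c; mantle fills any gap and the z_c terms cancel.
Column 1: 21.2×2.871 + 19.3×ρ + (z_c − 40.5)×3.336
Column 2: 2.32×0 + 0.427×0.9093 + 7.17×2.785 + 11.9×3.002 + (z_c − 2.32 − 19.497)×3.336
The z_c×3.336 term appears on both sides and cancels. Collect the known terms of each column as K = Σ(ρt)_known − 3.336 × (depth of known layers): K_1 = 60.8652 − 3.336×40.5 = −74.2428; K_2 = 56.0805211 − 3.336×(2.32 + 19.497) = −16.7009909.
Balance: K_1 + 19.3×ρ = K_2, so ρ = (K_2 − K_1)/19.3 = 57.5418/19.3 = 2.98 g/cm³.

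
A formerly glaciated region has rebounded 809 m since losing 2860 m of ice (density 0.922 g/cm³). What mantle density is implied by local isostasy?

3.26 g/cm³

ρ_m = ρ_ice t / u = 0.922 × 2860 m/809 m = 3.26 g/cm³.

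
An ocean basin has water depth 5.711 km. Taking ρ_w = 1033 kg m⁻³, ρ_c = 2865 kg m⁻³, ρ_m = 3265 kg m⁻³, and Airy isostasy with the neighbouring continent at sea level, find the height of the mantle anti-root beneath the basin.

By Archimedes' principle applied to the lithosphere: replacing crust with seawater at the top is compensated by replacing crust with mantle at the base: d (ρ_c − ρ_w) = a (ρ_m − ρ_c).
a = d (ρ_c − ρ_w)/(ρ_m − ρ_c) = 5.711 km × 1832/400 = 26.2 km.

26.2 km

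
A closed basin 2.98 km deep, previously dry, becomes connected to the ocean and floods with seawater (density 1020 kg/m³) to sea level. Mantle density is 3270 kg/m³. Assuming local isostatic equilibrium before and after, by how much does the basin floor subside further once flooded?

After flooding the water column is d + s deep. Its weight must equal the weight of mantle displaced by the extra subsidence s: (d + s) ρ_w = s ρ_m.
s = d ρ_w / (ρ_m − ρ_w) = 2.98 km × 1020/(3270 − 1020) = 1.35 km.

1.35 km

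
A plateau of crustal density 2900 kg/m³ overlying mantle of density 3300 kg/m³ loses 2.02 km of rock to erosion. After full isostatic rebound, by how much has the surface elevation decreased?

0.245 km

Rebound u = e ρ_c/ρ_m = 2.02 km × 2900/3300 = 1.775 km.
Net surface drop = e − u = 2.02 km − 1.775 km = e (ρ_m − ρ_c)/ρ_m = 0.245 km.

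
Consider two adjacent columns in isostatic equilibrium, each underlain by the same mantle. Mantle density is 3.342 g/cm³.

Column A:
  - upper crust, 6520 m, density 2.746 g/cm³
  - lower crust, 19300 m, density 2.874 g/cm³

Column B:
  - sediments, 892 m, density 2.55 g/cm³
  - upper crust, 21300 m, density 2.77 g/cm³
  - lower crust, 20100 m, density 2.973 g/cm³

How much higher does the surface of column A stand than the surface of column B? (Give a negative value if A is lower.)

−2210 m

For any compensation level in the mantle, the mantle terms cancel and isostasy reduces to e = (Σt_A − Σt_B) − (Σ(ρt)_A − Σ(ρt)_B) / ρ_m.
Σt_A = 25820 m; Σt_B = 42292 m; Σ(ρt)_A = 73372.12; Σ(ρt)_B = 121032.9 (in m·g/cm³).
e = (25820 − 42292) − (73372.12 − 121032.9) / 3.342 = −2210 m.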